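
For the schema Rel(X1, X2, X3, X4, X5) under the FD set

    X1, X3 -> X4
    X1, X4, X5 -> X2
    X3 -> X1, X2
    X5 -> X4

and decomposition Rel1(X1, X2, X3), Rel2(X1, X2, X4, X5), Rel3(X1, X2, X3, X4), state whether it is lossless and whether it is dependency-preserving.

Lossless test (chase): Rows 1 and 3 agree on X1, X3; apply X1, X3→X4 and equate their X4 entries. No row becomes fully distinguished — the join is lossy.
Dependency preservation: every FD's attributes lie within a single fragment, so each can be enforced locally — preserved.

lossy but dependency-preserving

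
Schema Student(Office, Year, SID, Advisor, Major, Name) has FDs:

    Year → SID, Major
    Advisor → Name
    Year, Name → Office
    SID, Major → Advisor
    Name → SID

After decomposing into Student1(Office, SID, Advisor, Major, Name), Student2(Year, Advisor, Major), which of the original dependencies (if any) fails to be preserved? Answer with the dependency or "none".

Check Year, Name → Office: no single fragment contains all of {Office, Year, Name}, and the restricted closure of {Year, Name} across the fragments never reaches {Office}.
Year → SID, Major is preserved.
Advisor → Name is preserved.
SID, Major → Advisor is preserved.
Name → SID is preserved.

Year, Name → Office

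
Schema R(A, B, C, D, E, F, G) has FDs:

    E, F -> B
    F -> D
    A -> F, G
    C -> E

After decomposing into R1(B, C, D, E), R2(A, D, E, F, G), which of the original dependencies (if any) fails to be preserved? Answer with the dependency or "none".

Check E, F → B: no single fragment contains all of {B, E, F}, and the restricted closure of {E, F} across the fragments never reaches {B}.
F → D is preserved.
A → F, G is preserved.
C → E is preserved.

E, F -> B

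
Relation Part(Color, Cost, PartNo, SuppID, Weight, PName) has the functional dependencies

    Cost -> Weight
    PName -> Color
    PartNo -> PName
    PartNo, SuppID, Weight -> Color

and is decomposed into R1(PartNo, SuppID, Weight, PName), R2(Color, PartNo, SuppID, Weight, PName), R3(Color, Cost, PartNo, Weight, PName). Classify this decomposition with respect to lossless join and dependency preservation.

Lossless test (chase): Rows 1 and 2 agree on PName; apply PName→Color and equate their Color entries. No row becomes fully distinguished — the join is lossy.
Dependency preservation: every FD's attributes lie within a single fragment, so each can be enforced locally — preserved.

lossy but dependency-preserving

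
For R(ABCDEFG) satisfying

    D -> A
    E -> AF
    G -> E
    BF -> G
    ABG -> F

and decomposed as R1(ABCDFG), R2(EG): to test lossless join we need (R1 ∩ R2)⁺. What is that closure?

AEFG

R1 ∩ R2 = {G}.
G → E applies, adding E
E → AF applies, adding AF
Closure: {AEFG}.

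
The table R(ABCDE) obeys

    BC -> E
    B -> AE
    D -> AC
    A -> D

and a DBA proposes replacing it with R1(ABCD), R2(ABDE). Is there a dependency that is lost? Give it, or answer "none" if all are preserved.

none

BC → E: restricted closure across fragments reaches E.
B → AE lies within R2.
D → AC lies within R1.
A → D lies within R1.
Every dependency is enforceable on the fragments, so the decomposition is dependency-preserving.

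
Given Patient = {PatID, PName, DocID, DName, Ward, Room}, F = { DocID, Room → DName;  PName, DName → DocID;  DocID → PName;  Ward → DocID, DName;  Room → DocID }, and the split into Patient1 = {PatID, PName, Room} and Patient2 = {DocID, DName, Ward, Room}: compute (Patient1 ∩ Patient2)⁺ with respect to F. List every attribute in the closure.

Patient1 ∩ Patient2 = {Room}.
Room → DocID applies, adding DocID
DocID, Room → DName applies, adding DName
DocID → PName applies, adding PName
Closure: {PName, DocID, DName, Room}.

PName, DocID, DName, Room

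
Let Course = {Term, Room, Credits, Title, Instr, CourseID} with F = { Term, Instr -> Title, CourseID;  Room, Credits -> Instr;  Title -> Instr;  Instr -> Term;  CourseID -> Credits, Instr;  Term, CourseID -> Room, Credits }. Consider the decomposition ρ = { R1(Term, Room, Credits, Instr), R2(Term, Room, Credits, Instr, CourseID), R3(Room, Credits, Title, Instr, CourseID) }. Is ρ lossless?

Yes

Chase test. Columns are Term, Room, Credits, Title, Instr, CourseID; row i has aⱼ where attribute j ∈ Ri, else bᵢⱼ.
Initial tableau (one row per fragment):
  row 1: a1 a2 a3 b14 a5 b16
  row 2: a1 a2 a3 b24 a5 a6
  row 3: b31 a2 a3 a4 a5 a6
Rows 1 and 2 agree on Term, Instr; apply Term, Instr→Title, CourseID and equate their Title, CourseID entries.
Rows 1 and 3 agree on Instr; apply Instr→Term and equate their Term entries.
Rows 1 and 3 agree on Term, Instr; apply Term, Instr→Title, CourseID and equate their Title, CourseID entries.
Row 1 is now all distinguished symbols — the join is lossless.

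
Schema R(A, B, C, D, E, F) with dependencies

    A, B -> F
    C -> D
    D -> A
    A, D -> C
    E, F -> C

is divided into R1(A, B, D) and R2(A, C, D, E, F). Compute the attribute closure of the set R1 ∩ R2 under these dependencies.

A, C, D

R1 ∩ R2 = {A, D}.
A, D → C applies, adding C
Closure: {A, C, D}.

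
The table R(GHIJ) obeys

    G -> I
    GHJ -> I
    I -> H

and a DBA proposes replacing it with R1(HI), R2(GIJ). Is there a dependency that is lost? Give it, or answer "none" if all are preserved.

none

G → I lies within R2.
GHJ → I: restricted closure across fragments reaches I.
I → H lies within R1.
Every dependency is enforceable on the fragments, so the decomposition is dependency-preserving.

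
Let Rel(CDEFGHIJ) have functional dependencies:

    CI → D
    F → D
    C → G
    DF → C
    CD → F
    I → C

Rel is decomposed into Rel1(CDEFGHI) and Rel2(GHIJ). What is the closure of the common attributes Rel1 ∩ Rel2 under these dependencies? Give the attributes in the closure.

CDFGHI

Rel1 ∩ Rel2 = {GHI}.
I → C applies, adding C
CI → D applies, adding D
CD → F applies, adding F
Closure: {CDFGHI}.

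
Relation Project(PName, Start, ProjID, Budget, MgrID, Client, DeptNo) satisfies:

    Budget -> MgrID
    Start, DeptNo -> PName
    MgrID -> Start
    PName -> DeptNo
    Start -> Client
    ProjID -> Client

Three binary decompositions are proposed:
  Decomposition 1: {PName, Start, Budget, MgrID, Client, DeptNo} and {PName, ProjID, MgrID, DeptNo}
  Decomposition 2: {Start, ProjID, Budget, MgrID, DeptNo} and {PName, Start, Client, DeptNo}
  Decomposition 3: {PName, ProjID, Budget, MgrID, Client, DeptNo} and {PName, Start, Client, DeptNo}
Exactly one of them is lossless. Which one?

Decomposition 1: common = {PName, MgrID, DeptNo}, closure = {PName, Start, MgrID, Client, DeptNo} → lossy.
Decomposition 2: common = {Start, DeptNo}, closure = {PName, Start, Client, DeptNo} → lossless.
Decomposition 3: common = {PName, Client, DeptNo}, closure = {PName, Client, DeptNo} → lossy.

Decomposition 2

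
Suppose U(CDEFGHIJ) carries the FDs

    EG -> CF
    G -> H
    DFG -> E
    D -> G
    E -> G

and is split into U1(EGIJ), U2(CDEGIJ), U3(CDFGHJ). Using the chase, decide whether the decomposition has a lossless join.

No

Chase test. Columns are CDEFGHIJ; row i has aⱼ where attribute j ∈ Ui, else bᵢⱼ.
Initial tableau (one row per fragment):
  row 1: b11 b12 a3 b14 a5 b16 a7 a8
  row 2: a1 a2 a3 b24 a5 b26 a7 a8
  row 3: a1 a2 b33 a4 a5 a6 b37 a8
Rows 1 and 2 agree on EG; apply EG→CF and equate their CF entries.
Rows 1 and 2 agree on G; apply G→H and equate their H entries.
Rows 1 and 3 agree on G; apply G→H and equate their H entries.
No row becomes fully distinguished — the join is lossy.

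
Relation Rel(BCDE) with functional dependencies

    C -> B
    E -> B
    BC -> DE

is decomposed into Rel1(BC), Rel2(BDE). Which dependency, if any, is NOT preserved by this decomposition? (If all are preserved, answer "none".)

Check BC → DE: no single fragment contains all of {BCDE}, and the restricted closure of {BC} across the fragments never reaches {DE}.
C → B is preserved.
E → B is preserved.

BC -> DE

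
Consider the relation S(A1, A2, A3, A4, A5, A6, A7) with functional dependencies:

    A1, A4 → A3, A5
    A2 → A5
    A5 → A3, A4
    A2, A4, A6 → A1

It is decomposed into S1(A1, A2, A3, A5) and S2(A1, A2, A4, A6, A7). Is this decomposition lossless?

Common attributes: S1 ∩ S2 = {A1, A2}.
Closure of {A1, A2}: A2 → A5 applies, adding A5; A5 → A3, A4 applies, adding A3, A4. So (A1, A2)⁺ = {A1, A2, A3, A4, A5}.
This closure contains every attribute of S1, so S1 ∩ S2 → S1. The join is lossless.

Yes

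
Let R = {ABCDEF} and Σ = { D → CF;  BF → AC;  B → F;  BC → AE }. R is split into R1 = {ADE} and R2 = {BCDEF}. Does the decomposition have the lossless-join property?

Common attributes: R1 ∩ R2 = {DE}.
Closure of {DE}: D → CF applies, adding CF. So (DE)⁺ = {CDEF}.
The closure contains neither all of R1 = {ADE} nor all of R2 = {BCDEF}, so the common attributes are not a superkey of either fragment. The join is lossy.

No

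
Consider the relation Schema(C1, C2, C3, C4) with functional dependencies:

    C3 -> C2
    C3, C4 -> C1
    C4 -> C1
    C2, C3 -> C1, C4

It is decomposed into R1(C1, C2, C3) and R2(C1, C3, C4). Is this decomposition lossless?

Common attributes: R1 ∩ R2 = {C1, C3}.
Closure of {C1, C3}: C3 → C2 applies, adding C2; C2, C3 → C1, C4 applies, adding C4. So (C1, C3)⁺ = {C1, C2, C3, C4}.
This closure contains every attribute of R1, so R1 ∩ R2 → R1. The join is lossless.

Yes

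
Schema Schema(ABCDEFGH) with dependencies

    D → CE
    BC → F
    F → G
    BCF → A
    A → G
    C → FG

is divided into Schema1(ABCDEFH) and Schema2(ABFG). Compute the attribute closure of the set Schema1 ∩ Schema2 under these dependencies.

ABFG

Schema1 ∩ Schema2 = {ABF}.
F → G applies, adding G
Closure: {ABFG}.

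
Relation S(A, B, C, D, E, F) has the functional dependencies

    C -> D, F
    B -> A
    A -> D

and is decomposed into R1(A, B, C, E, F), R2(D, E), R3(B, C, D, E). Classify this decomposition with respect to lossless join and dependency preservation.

lossless but not dependency-preserving

Lossless test (chase): Rows 1 and 3 agree on C; apply C→D, F and equate their D, F entries. Rows 1 and 3 agree on B; apply B→A and equate their A entries. Row 1 is now all distinguished symbols — the join is lossless.
Dependency preservation: the restricted closure of {A} across the fragments never reaches {D}, so A → D cannot be enforced without a join — not preserved.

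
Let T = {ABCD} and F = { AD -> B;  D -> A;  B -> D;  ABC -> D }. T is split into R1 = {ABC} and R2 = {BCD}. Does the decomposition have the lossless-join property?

Yes

Common attributes: R1 ∩ R2 = {BC}.
Closure of {BC}: B → D applies, adding D; D → A applies, adding A. So (BC)⁺ = {ABCD}.
This closure contains every attribute of R1, so R1 ∩ R2 → R1. The join is lossless.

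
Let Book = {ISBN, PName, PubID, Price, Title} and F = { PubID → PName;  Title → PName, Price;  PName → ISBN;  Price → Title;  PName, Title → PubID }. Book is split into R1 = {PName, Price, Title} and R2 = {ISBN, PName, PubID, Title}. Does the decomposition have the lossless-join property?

Common attributes: R1 ∩ R2 = {PName, Title}.
Closure of {PName, Title}: Title → PName, Price applies, adding Price; PName → ISBN applies, adding ISBN; PName, Title → PubID applies, adding PubID. So (PName, Title)⁺ = {ISBN, PName, PubID, Price, Title}.
This closure contains every attribute of R1, so R1 ∩ R2 → R1. The join is lossless.

Yes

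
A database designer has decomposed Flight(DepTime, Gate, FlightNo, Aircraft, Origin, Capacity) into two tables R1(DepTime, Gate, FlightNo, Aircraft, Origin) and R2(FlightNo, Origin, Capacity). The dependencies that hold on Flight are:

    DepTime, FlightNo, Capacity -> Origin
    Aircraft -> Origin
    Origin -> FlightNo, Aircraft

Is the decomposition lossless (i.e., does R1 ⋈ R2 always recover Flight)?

No

Common attributes: R1 ∩ R2 = {FlightNo, Origin}.
Closure of {FlightNo, Origin}: Origin → FlightNo, Aircraft applies, adding Aircraft. So (FlightNo, Origin)⁺ = {FlightNo, Aircraft, Origin}.
The closure contains neither all of R1 = {DepTime, Gate, FlightNo, Aircraft, Origin} nor all of R2 = {FlightNo, Origin, Capacity}, so the common attributes are not a superkey of either fragment. The join is lossy.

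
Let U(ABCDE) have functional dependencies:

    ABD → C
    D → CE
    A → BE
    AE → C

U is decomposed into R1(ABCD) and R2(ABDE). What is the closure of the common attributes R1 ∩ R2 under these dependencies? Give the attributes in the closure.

R1 ∩ R2 = {ABD}.
ABD → C applies, adding C
D → CE applies, adding E
Closure: {ABCDE}.

ABCDE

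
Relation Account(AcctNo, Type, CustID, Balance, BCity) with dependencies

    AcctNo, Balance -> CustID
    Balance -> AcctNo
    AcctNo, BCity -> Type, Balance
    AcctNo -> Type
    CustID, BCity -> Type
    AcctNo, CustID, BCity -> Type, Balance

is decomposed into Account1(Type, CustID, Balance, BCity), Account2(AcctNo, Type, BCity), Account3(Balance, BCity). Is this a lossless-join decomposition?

No

Chase test. Columns are AcctNo, Type, CustID, Balance, BCity; row i has aⱼ where attribute j ∈ Accounti, else bᵢⱼ.
Initial tableau (one row per fragment):
  row 1: b11 a2 a3 a4 a5
  row 2: a1 a2 b23 b24 a5
  row 3: b31 b32 b33 a4 a5
Rows 1 and 3 agree on Balance; apply Balance→AcctNo and equate their AcctNo entries.
Rows 1 and 3 agree on AcctNo, BCity; apply AcctNo, BCity→Type, Balance and equate their Type, Balance entries.
Rows 1 and 3 agree on AcctNo, Balance; apply AcctNo, Balance→CustID and equate their CustID entries.
No row becomes fully distinguished — the join is lossy.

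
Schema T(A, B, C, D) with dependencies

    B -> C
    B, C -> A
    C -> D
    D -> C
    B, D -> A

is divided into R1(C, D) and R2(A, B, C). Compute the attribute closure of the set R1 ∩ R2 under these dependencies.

R1 ∩ R2 = {C}.
C → D applies, adding D
Closure: {C, D}.

C, D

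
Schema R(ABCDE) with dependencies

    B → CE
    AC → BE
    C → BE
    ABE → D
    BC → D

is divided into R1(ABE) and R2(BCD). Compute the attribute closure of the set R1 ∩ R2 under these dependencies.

BCDE

R1 ∩ R2 = {B}.
B → CE applies, adding CE
BC → D applies, adding D
Closure: {BCDE}.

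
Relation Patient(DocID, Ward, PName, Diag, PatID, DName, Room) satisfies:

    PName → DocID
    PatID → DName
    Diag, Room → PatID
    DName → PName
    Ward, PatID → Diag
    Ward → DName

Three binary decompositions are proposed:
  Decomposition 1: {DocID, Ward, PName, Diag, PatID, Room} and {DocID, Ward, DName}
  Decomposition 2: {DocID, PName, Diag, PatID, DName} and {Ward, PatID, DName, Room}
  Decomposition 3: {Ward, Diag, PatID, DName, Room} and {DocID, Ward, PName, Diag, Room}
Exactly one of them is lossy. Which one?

Decomposition 2

Decomposition 1: common = {DocID, Ward}, closure = {DocID, Ward, PName, DName} → lossless.
Decomposition 2: common = {PatID, DName}, closure = {DocID, PName, PatID, DName} → lossy.
Decomposition 3: common = {Ward, Diag, Room}, closure = {DocID, Ward, PName, Diag, PatID, DName, Room} → lossless.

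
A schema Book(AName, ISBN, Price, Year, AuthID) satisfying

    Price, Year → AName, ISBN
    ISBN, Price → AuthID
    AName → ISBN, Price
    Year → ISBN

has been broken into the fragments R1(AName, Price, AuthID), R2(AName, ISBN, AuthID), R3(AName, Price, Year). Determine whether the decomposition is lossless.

Chase test. Columns are AName, ISBN, Price, Year, AuthID; row i has aⱼ where attribute j ∈ Ri, else bᵢⱼ.
Initial tableau (one row per fragment):
  row 1: a1 b12 a3 b14 a5
  row 2: a1 a2 b23 b24 a5
  row 3: a1 b32 a3 a4 b35
Rows 1 and 2 agree on AName; apply AName→ISBN, Price and equate their ISBN, Price entries.
Rows 1 and 3 agree on AName; apply AName→ISBN, Price and equate their ISBN, Price entries.
Rows 1 and 3 agree on ISBN, Price; apply ISBN, Price→AuthID and equate their AuthID entries.
Row 3 is now all distinguished symbols — the join is lossless.

Yes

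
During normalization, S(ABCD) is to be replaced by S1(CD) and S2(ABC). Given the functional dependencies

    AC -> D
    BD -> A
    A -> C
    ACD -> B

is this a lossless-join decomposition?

No

Common attributes: S1 ∩ S2 = {C}.
No dependency enlarges {C}, so (C)⁺ = {C}.
The closure contains neither all of S1 = {CD} nor all of S2 = {ABC}, so the common attributes are not a superkey of either fragment. The join is lossy.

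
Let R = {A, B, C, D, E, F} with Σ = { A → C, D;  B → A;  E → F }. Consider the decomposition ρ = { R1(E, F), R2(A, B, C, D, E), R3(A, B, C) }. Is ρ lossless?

Yes

Chase test. Columns are A, B, C, D, E, F; row i has aⱼ where attribute j ∈ Ri, else bᵢⱼ.
Initial tableau (one row per fragment):
  row 1: b11 b12 b13 b14 a5 a6
  row 2: a1 a2 a3 a4 a5 b26
  row 3: a1 a2 a3 b34 b35 b36
Rows 2 and 3 agree on A; apply A→C, D and equate their C, D entries.
Rows 1 and 2 agree on E; apply E→F and equate their F entries.
Row 2 is now all distinguished symbols — the join is lossless.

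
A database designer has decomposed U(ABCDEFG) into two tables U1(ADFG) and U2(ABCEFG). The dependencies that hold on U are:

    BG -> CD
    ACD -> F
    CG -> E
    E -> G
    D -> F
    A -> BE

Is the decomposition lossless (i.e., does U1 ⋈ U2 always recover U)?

Common attributes: U1 ∩ U2 = {AFG}.
Closure of {AFG}: A → BE applies, adding BE; BG → CD applies, adding CD. So (AFG)⁺ = {ABCDEFG}.
This closure contains every attribute of U1, so U1 ∩ U2 → U1. The join is lossless.

Yes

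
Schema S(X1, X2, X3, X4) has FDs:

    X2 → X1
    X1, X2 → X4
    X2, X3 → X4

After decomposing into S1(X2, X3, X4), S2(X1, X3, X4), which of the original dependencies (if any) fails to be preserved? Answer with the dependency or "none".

X2 → X1

Check X2 → X1: no single fragment contains all of {X1, X2}, and the restricted closure of {X2} across the fragments never reaches {X1}.
X1, X2 → X4 is preserved.
X2, X3 → X4 is preserved.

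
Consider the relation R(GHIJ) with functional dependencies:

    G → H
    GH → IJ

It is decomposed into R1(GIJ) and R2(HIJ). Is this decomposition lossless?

Common attributes: R1 ∩ R2 = {IJ}.
No dependency enlarges {IJ}, so (IJ)⁺ = {IJ}.
The closure contains neither all of R1 = {GIJ} nor all of R2 = {HIJ}, so the common attributes are not a superkey of either fragment. The join is lossy.

No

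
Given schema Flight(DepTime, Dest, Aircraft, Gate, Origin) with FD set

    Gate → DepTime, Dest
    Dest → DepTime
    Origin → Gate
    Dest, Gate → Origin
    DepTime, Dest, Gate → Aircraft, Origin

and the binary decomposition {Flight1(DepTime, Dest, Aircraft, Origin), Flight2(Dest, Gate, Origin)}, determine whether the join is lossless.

Yes

Common attributes: Flight1 ∩ Flight2 = {Dest, Origin}.
Closure of {Dest, Origin}: Dest → DepTime applies, adding DepTime; Origin → Gate applies, adding Gate; DepTime, Dest, Gate → Aircraft, Origin applies, adding Aircraft. So (Dest, Origin)⁺ = {DepTime, Dest, Aircraft, Gate, Origin}.
This closure contains every attribute of Flight1, so Flight1 ∩ Flight2 → Flight1. The join is lossless.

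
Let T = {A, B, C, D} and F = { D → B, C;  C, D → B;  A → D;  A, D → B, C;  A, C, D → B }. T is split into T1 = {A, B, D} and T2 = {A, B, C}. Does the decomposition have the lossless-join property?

Yes

Common attributes: T1 ∩ T2 = {A, B}.
Closure of {A, B}: A → D applies, adding D; A, D → B, C applies, adding C. So (A, B)⁺ = {A, B, C, D}.
This closure contains every attribute of T1, so T1 ∩ T2 → T1. The join is lossless.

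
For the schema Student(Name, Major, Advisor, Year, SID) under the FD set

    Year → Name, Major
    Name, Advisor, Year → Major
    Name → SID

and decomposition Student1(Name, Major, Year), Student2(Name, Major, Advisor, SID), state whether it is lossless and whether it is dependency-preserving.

lossy but dependency-preserving

Lossless test: (Name, Major)⁺ = {Name, Major, SID}, which is a superkey of neither fragment — lossy.
Dependency preservation: Name, Advisor, Year → Major is not contained in any single fragment, but the restricted closure of its left-hand side across the fragments still reaches the right-hand side; the remaining FDs each lie inside some fragment. All dependencies are preserved.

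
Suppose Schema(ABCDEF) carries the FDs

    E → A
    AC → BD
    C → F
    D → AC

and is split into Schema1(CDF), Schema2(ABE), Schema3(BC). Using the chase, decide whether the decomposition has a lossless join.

Chase test. Columns are ABCDEF; row i has aⱼ where attribute j ∈ Schemai, else bᵢⱼ.
Initial tableau (one row per fragment):
  row 1: b11 b12 a3 a4 b15 a6
  row 2: a1 a2 b23 b24 a5 b26
  row 3: b31 a2 a3 b34 b35 b36
Rows 1 and 3 agree on C; apply C→F and equate their F entries.
No row becomes fully distinguished — the join is lossy.

No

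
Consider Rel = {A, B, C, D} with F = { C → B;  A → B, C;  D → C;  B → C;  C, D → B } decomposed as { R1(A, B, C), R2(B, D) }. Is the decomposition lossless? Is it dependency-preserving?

lossy but dependency-preserving

Lossless test: (B)⁺ = {B, C}, which is a superkey of neither fragment — lossy.
Dependency preservation: D → C; C, D → B are not contained in any single fragment, but the restricted closure of each left-hand side across the fragments still reaches the right-hand side; the remaining FDs each lie inside some fragment. All dependencies are preserved.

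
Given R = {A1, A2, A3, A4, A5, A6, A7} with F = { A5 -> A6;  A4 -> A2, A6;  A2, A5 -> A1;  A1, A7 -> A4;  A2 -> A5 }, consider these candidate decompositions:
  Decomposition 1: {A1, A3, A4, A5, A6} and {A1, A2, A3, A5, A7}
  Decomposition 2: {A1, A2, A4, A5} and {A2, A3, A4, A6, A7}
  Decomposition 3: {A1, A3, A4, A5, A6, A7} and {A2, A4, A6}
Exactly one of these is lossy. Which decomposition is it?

Decomposition 1

Decomposition 1: common = {A1, A3, A5}, closure = {A1, A3, A5, A6} → lossy.
Decomposition 2: common = {A2, A4}, closure = {A1, A2, A4, A5, A6} → lossless.
Decomposition 3: common = {A4, A6}, closure = {A1, A2, A4, A5, A6} → lossless.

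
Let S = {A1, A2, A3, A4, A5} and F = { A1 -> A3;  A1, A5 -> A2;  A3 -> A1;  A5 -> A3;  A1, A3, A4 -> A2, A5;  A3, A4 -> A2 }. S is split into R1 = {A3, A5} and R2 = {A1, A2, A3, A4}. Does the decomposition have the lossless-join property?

Common attributes: R1 ∩ R2 = {A3}.
Closure of {A3}: A3 → A1 applies, adding A1. So (A3)⁺ = {A1, A3}.
The closure contains neither all of R1 = {A3, A5} nor all of R2 = {A1, A2, A3, A4}, so the common attributes are not a superkey of either fragment. The join is lossy.

No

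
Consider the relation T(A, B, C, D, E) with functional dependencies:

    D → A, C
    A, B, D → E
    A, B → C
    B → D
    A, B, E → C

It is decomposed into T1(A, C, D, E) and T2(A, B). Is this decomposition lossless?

No

Common attributes: T1 ∩ T2 = {A}.
No dependency enlarges {A}, so (A)⁺ = {A}.
The closure contains neither all of T1 = {A, C, D, E} nor all of T2 = {A, B}, so the common attributes are not a superkey of either fragment. The join is lossy.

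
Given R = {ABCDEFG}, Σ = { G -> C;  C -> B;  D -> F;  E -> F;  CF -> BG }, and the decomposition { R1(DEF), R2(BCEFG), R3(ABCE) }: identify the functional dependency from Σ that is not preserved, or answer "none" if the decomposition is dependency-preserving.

none

G → C lies within R2.
C → B lies within R2.
D → F lies within R1.
E → F lies within R1.
CF → BG lies within R2.
Every dependency is enforceable on the fragments, so the decomposition is dependency-preserving.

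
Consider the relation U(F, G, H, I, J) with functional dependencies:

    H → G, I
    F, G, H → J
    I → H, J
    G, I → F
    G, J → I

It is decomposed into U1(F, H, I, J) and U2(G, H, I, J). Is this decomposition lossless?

Common attributes: U1 ∩ U2 = {H, I, J}.
Closure of {H, I, J}: H → G, I applies, adding G; G, I → F applies, adding F. So (H, I, J)⁺ = {F, G, H, I, J}.
This closure contains every attribute of U1, so U1 ∩ U2 → U1. The join is lossless.

Yes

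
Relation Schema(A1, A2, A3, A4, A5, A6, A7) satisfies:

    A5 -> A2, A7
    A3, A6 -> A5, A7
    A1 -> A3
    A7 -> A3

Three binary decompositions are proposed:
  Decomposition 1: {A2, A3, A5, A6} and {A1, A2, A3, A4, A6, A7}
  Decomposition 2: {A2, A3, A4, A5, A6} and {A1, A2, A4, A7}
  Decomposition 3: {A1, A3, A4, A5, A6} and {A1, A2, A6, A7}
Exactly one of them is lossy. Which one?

Decomposition 2

Decomposition 1: common = {A2, A3, A6}, closure = {A2, A3, A5, A6, A7} → lossless.
Decomposition 2: common = {A2, A4}, closure = {A2, A4} → lossy.
Decomposition 3: common = {A1, A6}, closure = {A1, A2, A3, A5, A6, A7} → lossless.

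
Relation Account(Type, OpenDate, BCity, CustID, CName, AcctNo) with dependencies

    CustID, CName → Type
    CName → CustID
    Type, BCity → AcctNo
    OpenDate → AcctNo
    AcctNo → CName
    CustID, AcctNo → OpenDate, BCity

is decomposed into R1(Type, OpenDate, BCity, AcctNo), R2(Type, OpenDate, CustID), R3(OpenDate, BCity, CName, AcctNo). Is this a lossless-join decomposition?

Yes

Chase test. Columns are Type, OpenDate, BCity, CustID, CName, AcctNo; row i has aⱼ where attribute j ∈ Ri, else bᵢⱼ.
Initial tableau (one row per fragment):
  row 1: a1 a2 a3 b14 b15 a6
  row 2: a1 a2 b23 a4 b25 b26
  row 3: b31 a2 a3 b34 a5 a6
Rows 1 and 2 agree on OpenDate; apply OpenDate→AcctNo and equate their AcctNo entries.
Rows 1 and 2 agree on AcctNo; apply AcctNo→CName and equate their CName entries.
Rows 1 and 3 agree on AcctNo; apply AcctNo→CName and equate their CName entries.
Rows 1 and 2 agree on CName; apply CName→CustID and equate their CustID entries.
Rows 1 and 3 agree on CName; apply CName→CustID and equate their CustID entries.
Rows 1 and 2 agree on CustID, AcctNo; apply CustID, AcctNo→OpenDate, BCity and equate their OpenDate, BCity entries.
Rows 1 and 3 agree on CustID, CName; apply CustID, CName→Type and equate their Type entries.
Row 1 is now all distinguished symbols — the join is lossless.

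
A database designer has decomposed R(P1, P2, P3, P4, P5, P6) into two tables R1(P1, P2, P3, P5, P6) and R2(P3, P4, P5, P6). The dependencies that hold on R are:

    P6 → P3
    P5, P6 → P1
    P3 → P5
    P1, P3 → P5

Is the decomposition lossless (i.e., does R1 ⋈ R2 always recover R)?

Common attributes: R1 ∩ R2 = {P3, P5, P6}.
Closure of {P3, P5, P6}: P5, P6 → P1 applies, adding P1. So (P3, P5, P6)⁺ = {P1, P3, P5, P6}.
The closure contains neither all of R1 = {P1, P2, P3, P5, P6} nor all of R2 = {P3, P4, P5, P6}, so the common attributes are not a superkey of either fragment. The join is lossy.

No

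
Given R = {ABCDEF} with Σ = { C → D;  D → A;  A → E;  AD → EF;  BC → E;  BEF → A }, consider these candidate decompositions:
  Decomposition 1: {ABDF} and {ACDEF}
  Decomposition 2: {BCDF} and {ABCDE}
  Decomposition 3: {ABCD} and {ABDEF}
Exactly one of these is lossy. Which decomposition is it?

Decomposition 1

Decomposition 1: common = {ADF}, closure = {ADEF} → lossy.
Decomposition 2: common = {BCD}, closure = {ABCDEF} → lossless.
Decomposition 3: common = {ABD}, closure = {ABDEF} → lossless.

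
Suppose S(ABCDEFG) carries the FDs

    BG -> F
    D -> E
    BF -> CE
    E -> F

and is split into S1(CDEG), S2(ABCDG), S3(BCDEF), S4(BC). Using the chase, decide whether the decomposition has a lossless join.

Chase test. Columns are ABCDEFG; row i has aⱼ where attribute j ∈ Si, else bᵢⱼ.
Initial tableau (one row per fragment):
  row 1: b11 b12 a3 a4 a5 b16 a7
  row 2: a1 a2 a3 a4 b25 b26 a7
  row 3: b31 a2 a3 a4 a5 a6 b37
  row 4: b41 a2 a3 b44 b45 b46 b47
Rows 1 and 2 agree on D; apply D→E and equate their E entries.
Rows 1 and 2 agree on E; apply E→F and equate their F entries.
Rows 1 and 3 agree on E; apply E→F and equate their F entries.
Row 2 is now all distinguished symbols — the join is lossless.

Yes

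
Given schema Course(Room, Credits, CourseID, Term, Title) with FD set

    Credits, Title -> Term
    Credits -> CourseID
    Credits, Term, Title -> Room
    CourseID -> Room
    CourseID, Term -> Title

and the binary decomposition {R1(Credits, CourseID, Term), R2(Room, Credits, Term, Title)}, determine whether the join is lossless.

Common attributes: R1 ∩ R2 = {Credits, Term}.
Closure of {Credits, Term}: Credits → CourseID applies, adding CourseID; CourseID → Room applies, adding Room; CourseID, Term → Title applies, adding Title. So (Credits, Term)⁺ = {Room, Credits, CourseID, Term, Title}.
This closure contains every attribute of R1, so R1 ∩ R2 → R1. The join is lossless.

Yes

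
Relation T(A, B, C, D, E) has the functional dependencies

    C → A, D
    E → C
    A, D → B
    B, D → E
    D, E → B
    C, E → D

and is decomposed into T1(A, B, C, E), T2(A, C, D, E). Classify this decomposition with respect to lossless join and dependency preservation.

Lossless test: (A, C, E)⁺ = {A, B, C, D, E}, which contains all of one fragment — lossless.
Dependency preservation: the restricted closure of {B, D} across the fragments never reaches {E}, so B, D → E cannot be enforced without a join — not preserved.

lossless but not dependency-preserving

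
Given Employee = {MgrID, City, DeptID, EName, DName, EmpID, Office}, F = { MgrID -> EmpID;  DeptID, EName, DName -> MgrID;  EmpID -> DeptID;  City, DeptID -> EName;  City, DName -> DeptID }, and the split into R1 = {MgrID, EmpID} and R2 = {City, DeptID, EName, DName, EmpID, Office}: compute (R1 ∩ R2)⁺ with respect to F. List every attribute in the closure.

DeptID, EmpID

R1 ∩ R2 = {EmpID}.
EmpID → DeptID applies, adding DeptID
Closure: {DeptID, EmpID}.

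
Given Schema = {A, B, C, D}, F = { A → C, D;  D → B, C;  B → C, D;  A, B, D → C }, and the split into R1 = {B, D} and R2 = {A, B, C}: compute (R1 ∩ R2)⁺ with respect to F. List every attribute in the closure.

R1 ∩ R2 = {B}.
B → C, D applies, adding C, D
Closure: {B, C, D}.

B, C, D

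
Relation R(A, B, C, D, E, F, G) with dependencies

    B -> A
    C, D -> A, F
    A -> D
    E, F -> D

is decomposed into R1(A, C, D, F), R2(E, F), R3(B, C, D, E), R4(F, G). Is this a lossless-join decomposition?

No

Chase test. Columns are A, B, C, D, E, F, G; row i has aⱼ where attribute j ∈ Ri, else bᵢⱼ.
Initial tableau (one row per fragment):
  row 1: a1 b12 a3 a4 b15 a6 b17
  row 2: b21 b22 b23 b24 a5 a6 b27
  row 3: b31 a2 a3 a4 a5 b36 b37
  row 4: b41 b42 b43 b44 b45 a6 a7
Rows 1 and 3 agree on C, D; apply C, D→A, F and equate their A, F entries.
Rows 2 and 3 agree on E, F; apply E, F→D and equate their D entries.
No row becomes fully distinguished — the join is lossy.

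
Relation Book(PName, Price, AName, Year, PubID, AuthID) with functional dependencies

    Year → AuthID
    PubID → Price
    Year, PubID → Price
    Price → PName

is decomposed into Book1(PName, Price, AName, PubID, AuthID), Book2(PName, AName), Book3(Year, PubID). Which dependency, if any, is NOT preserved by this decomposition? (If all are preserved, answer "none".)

Check Year → AuthID: no single fragment contains all of {Year, AuthID}, and the restricted closure of {Year} across the fragments never reaches {AuthID}.
PubID → Price is preserved.
Year, PubID → Price is preserved.
Price → PName is preserved.

Year → AuthID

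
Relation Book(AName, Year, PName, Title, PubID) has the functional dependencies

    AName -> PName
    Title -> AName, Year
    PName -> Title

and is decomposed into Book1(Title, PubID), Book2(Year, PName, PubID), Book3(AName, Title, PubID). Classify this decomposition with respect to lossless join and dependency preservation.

Lossless test (chase): Rows 1 and 3 agree on Title; apply Title→AName, Year and equate their AName, Year entries. Rows 1 and 3 agree on AName; apply AName→PName and equate their PName entries. No row becomes fully distinguished — the join is lossy.
Dependency preservation: the restricted closure of {AName} across the fragments never reaches {PName}, so AName → PName cannot be enforced without a join — not preserved.

lossy and not dependency-preserving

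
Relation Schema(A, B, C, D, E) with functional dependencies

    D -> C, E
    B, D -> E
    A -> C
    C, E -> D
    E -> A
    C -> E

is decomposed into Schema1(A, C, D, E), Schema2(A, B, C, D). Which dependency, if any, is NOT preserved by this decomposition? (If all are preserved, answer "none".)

D → C, E lies within Schema1.
B, D → E: restricted closure across fragments reaches E.
A → C lies within Schema1.
C, E → D lies within Schema1.
E → A lies within Schema1.
C → E lies within Schema1.
Every dependency is enforceable on the fragments, so the decomposition is dependency-preserving.

none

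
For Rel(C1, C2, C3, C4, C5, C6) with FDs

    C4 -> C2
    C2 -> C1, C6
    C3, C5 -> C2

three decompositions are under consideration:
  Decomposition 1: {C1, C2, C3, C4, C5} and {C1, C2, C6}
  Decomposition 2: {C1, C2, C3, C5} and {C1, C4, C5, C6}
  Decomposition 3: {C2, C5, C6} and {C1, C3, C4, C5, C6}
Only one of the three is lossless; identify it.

Decomposition 1: common = {C1, C2}, closure = {C1, C2, C6} → lossless.
Decomposition 2: common = {C1, C5}, closure = {C1, C5} → lossy.
Decomposition 3: common = {C5, C6}, closure = {C5, C6} → lossy.

Decomposition 1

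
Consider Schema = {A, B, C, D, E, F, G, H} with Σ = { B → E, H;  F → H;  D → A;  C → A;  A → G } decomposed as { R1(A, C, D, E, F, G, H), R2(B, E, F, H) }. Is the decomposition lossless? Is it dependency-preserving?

Lossless test: (E, F, H)⁺ = {E, F, H}, which is a superkey of neither fragment — lossy.
Dependency preservation: every FD's attributes lie within a single fragment, so each can be enforced locally — preserved.

lossy but dependency-preserving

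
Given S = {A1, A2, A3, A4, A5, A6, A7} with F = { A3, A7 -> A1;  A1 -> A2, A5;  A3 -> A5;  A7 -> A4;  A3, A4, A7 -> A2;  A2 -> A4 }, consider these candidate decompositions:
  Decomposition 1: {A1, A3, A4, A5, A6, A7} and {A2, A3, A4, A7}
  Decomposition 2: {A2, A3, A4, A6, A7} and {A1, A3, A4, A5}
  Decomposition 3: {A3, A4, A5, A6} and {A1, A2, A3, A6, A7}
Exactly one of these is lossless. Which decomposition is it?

Decomposition 1

Decomposition 1: common = {A3, A4, A7}, closure = {A1, A2, A3, A4, A5, A7} → lossless.
Decomposition 2: common = {A3, A4}, closure = {A3, A4, A5} → lossy.
Decomposition 3: common = {A3, A6}, closure = {A3, A5, A6} → lossy.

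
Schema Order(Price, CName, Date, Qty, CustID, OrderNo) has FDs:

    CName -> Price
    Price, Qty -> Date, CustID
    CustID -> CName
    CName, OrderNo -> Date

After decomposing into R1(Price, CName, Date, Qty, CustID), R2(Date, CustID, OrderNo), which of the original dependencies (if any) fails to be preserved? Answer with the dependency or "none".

CName, OrderNo -> Date

Check CName, OrderNo → Date: no single fragment contains all of {CName, Date, OrderNo}, and the restricted closure of {CName, OrderNo} across the fragments never reaches {Date}.
CName → Price is preserved.
Price, Qty → Date, CustID is preserved.
CustID → CName is preserved.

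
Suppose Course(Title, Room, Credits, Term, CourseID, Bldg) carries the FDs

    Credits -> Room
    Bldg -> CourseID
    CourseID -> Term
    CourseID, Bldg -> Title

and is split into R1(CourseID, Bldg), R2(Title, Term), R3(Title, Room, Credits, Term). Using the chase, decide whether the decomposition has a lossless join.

No

Chase test. Columns are Title, Room, Credits, Term, CourseID, Bldg; row i has aⱼ where attribute j ∈ Ri, else bᵢⱼ.
Initial tableau (one row per fragment):
  row 1: b11 b12 b13 b14 a5 a6
  row 2: a1 b22 b23 a4 b25 b26
  row 3: a1 a2 a3 a4 b35 b36
No row becomes fully distinguished — the join is lossy.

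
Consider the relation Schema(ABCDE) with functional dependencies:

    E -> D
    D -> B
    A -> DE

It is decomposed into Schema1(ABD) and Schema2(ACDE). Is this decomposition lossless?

Common attributes: Schema1 ∩ Schema2 = {AD}.
Closure of {AD}: D → B applies, adding B; A → DE applies, adding E. So (AD)⁺ = {ABDE}.
This closure contains every attribute of Schema1, so Schema1 ∩ Schema2 → Schema1. The join is lossless.

Yes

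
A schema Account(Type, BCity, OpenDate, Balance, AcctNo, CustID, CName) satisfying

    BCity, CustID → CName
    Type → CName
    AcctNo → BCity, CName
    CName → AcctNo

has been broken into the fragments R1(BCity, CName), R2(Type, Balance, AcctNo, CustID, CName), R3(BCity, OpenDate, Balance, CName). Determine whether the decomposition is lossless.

No

Chase test. Columns are Type, BCity, OpenDate, Balance, AcctNo, CustID, CName; row i has aⱼ where attribute j ∈ Ri, else bᵢⱼ.
Initial tableau (one row per fragment):
  row 1: b11 a2 b13 b14 b15 b16 a7
  row 2: a1 b22 b23 a4 a5 a6 a7
  row 3: b31 a2 a3 a4 b35 b36 a7
Rows 1 and 2 agree on CName; apply CName→AcctNo and equate their AcctNo entries.
Rows 1 and 3 agree on CName; apply CName→AcctNo and equate their AcctNo entries.
Rows 1 and 2 agree on AcctNo; apply AcctNo→BCity, CName and equate their BCity, CName entries.
No row becomes fully distinguished — the join is lossy.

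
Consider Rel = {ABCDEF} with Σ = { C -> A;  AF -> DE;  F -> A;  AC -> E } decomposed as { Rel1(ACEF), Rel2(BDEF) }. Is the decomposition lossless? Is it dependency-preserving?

Lossless test: (EF)⁺ = {ADEF}, which is a superkey of neither fragment — lossy.
Dependency preservation: AF → DE is not contained in any single fragment, but the restricted closure of its left-hand side across the fragments still reaches the right-hand side; the remaining FDs each lie inside some fragment. All dependencies are preserved.

lossy but dependency-preserving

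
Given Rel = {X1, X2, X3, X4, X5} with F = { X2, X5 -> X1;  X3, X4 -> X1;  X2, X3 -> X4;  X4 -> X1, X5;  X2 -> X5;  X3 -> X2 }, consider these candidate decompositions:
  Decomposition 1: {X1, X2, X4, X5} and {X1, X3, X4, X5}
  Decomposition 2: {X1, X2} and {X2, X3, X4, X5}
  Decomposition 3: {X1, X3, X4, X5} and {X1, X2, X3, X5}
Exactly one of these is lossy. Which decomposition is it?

Decomposition 1: common = {X1, X4, X5}, closure = {X1, X4, X5} → lossy.
Decomposition 2: common = {X2}, closure = {X1, X2, X5} → lossless.
Decomposition 3: common = {X1, X3, X5}, closure = {X1, X2, X3, X4, X5} → lossless.

Decomposition 1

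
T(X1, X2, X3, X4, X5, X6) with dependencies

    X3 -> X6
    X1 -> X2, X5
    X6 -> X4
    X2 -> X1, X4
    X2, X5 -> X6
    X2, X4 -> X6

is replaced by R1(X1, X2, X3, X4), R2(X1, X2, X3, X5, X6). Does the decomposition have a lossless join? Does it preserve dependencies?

Lossless test: (X1, X2, X3)⁺ = {X1, X2, X3, X4, X5, X6}, which contains all of one fragment — lossless.
Dependency preservation: the restricted closure of {X6} across the fragments never reaches {X4}, so X6 → X4 cannot be enforced without a join — not preserved.

lossless but not dependency-preserving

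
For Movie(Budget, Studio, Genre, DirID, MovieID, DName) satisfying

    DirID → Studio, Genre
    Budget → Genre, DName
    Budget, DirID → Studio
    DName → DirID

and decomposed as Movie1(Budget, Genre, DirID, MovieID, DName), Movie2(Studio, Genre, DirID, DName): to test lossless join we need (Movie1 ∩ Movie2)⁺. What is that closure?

Studio, Genre, DirID, DName

Movie1 ∩ Movie2 = {Genre, DirID, DName}.
DirID → Studio, Genre applies, adding Studio
Closure: {Studio, Genre, DirID, DName}.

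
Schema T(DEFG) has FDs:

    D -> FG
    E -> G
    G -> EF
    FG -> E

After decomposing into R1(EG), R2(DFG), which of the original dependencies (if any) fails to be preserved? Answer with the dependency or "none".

none

D → FG lies within R2.
E → G lies within R1.
G → EF: restricted closure across fragments reaches EF.
FG → E: restricted closure across fragments reaches E.
Every dependency is enforceable on the fragments, so the decomposition is dependency-preserving.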